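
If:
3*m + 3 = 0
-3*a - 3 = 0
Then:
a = -1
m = -1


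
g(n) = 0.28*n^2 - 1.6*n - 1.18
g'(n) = 0.56*n - 1.6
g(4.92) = -2.27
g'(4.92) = 1.16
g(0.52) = -1.94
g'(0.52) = -1.31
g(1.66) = -3.06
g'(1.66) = -0.67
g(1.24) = -2.73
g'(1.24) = -0.91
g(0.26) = -1.58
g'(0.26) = -1.45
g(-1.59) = 2.07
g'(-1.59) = -2.49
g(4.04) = -3.07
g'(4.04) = 0.66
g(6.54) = 0.33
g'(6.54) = 2.06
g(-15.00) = 85.82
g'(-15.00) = -10.00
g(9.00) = 7.10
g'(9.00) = 3.44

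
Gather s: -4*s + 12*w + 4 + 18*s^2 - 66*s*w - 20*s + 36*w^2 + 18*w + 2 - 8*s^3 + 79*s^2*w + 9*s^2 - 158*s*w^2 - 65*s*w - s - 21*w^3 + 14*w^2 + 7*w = -8*s^3 + s^2*(79*w + 27) + s*(-158*w^2 - 131*w - 25) - 21*w^3 + 50*w^2 + 37*w + 6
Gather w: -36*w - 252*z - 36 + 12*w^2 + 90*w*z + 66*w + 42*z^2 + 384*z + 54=12*w^2 + w*(90*z + 30) + 42*z^2 + 132*z + 18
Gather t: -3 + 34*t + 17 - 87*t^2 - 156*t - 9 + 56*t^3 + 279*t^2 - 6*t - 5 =56*t^3 + 192*t^2 - 128*t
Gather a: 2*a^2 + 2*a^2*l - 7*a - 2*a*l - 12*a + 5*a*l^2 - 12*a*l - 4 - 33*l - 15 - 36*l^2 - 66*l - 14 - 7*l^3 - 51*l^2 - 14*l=a^2*(2*l + 2) + a*(5*l^2 - 14*l - 19) - 7*l^3 - 87*l^2 - 113*l - 33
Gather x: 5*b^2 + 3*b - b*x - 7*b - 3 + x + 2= 5*b^2 - 4*b + x*(1 - b) - 1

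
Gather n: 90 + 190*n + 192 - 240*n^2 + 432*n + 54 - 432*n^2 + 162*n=-672*n^2 + 784*n + 336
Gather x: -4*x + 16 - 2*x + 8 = 24 - 6*x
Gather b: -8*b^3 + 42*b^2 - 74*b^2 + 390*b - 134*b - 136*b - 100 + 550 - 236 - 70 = -8*b^3 - 32*b^2 + 120*b + 144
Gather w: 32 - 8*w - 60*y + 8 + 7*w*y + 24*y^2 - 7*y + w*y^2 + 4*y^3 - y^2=w*(y^2 + 7*y - 8) + 4*y^3 + 23*y^2 - 67*y + 40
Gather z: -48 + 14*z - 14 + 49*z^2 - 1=49*z^2 + 14*z - 63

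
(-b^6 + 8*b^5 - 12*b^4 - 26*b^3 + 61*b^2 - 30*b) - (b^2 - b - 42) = -b^6 + 8*b^5 - 12*b^4 - 26*b^3 + 60*b^2 - 29*b + 42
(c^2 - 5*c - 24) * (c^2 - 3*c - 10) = c^4 - 8*c^3 - 19*c^2 + 122*c + 240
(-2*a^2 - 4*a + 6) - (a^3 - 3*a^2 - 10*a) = -a^3 + a^2 + 6*a + 6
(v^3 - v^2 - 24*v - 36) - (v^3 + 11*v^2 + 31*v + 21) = -12*v^2 - 55*v - 57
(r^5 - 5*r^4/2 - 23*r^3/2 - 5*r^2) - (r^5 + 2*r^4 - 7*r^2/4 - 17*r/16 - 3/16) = -9*r^4/2 - 23*r^3/2 - 13*r^2/4 + 17*r/16 + 3/16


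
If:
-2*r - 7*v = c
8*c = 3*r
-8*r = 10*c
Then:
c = 0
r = 0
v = 0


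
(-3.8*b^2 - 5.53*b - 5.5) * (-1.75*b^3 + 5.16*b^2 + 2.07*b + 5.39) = 6.65*b^5 - 9.9305*b^4 - 26.7758*b^3 - 60.3091*b^2 - 41.1917*b - 29.645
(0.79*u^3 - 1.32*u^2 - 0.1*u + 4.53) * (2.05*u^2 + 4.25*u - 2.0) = 1.6195*u^5 + 0.6515*u^4 - 7.395*u^3 + 11.5015*u^2 + 19.4525*u - 9.06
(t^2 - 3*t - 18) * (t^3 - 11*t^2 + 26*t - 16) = t^5 - 14*t^4 + 41*t^3 + 104*t^2 - 420*t + 288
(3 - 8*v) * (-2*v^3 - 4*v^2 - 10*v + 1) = 16*v^4 + 26*v^3 + 68*v^2 - 38*v + 3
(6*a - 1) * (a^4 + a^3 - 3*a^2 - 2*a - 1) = 6*a^5 + 5*a^4 - 19*a^3 - 9*a^2 - 4*a + 1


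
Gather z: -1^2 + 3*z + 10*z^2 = 10*z^2 + 3*z - 1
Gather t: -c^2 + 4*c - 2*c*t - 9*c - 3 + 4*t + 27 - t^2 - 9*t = -c^2 - 5*c - t^2 + t*(-2*c - 5) + 24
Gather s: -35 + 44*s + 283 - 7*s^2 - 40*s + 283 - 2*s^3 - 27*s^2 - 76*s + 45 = -2*s^3 - 34*s^2 - 72*s + 576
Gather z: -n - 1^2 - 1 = -n - 2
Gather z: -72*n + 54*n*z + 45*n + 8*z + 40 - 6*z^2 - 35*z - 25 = -27*n - 6*z^2 + z*(54*n - 27) + 15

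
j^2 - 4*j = j*(j - 4)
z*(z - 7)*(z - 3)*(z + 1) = z^4 - 9*z^3 + 11*z^2 + 21*z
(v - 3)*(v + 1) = v^2 - 2*v - 3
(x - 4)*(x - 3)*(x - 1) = x^3 - 8*x^2 + 19*x - 12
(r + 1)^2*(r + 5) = r^3 + 7*r^2 + 11*r + 5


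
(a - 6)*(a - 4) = a^2 - 10*a + 24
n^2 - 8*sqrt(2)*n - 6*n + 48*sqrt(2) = (n - 6)*(n - 8*sqrt(2))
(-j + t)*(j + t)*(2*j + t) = -2*j^3 - j^2*t + 2*j*t^2 + t^3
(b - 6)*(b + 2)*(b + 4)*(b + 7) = b^4 + 7*b^3 - 28*b^2 - 244*b - 336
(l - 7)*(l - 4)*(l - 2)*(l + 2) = l^4 - 11*l^3 + 24*l^2 + 44*l - 112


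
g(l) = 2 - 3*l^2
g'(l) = -6*l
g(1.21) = -2.39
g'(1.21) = -7.26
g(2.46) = -16.15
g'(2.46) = -14.76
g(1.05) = -1.31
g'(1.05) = -6.30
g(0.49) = 1.28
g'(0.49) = -2.94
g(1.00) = -1.00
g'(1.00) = -6.00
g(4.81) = -67.41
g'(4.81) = -28.86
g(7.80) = -180.52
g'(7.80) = -46.80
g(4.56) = -60.38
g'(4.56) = -27.36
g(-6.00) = -106.00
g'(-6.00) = 36.00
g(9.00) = -241.00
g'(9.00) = -54.00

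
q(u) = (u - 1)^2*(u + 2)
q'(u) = (u - 1)^2 + (u + 2)*(2*u - 2) = 3*u^2 - 3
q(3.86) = 47.93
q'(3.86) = 41.70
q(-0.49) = 3.35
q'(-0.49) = -2.28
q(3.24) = 26.29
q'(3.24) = 28.49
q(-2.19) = -1.93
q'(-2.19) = 11.39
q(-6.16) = -213.26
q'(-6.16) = 110.84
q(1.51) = 0.91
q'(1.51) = 3.84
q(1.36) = 0.44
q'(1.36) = 2.55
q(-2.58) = -7.43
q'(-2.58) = 16.97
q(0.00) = 2.00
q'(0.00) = -3.00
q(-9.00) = -700.00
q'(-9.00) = 240.00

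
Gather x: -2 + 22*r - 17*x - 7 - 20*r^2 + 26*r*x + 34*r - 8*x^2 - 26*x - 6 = -20*r^2 + 56*r - 8*x^2 + x*(26*r - 43) - 15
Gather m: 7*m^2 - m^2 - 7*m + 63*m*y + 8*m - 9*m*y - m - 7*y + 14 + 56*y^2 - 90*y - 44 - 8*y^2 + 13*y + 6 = 6*m^2 + 54*m*y + 48*y^2 - 84*y - 24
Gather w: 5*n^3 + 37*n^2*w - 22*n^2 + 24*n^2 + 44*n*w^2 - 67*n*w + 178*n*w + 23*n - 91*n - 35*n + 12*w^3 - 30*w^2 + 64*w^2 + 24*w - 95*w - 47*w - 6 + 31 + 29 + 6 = 5*n^3 + 2*n^2 - 103*n + 12*w^3 + w^2*(44*n + 34) + w*(37*n^2 + 111*n - 118) + 60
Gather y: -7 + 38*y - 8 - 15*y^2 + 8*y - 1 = -15*y^2 + 46*y - 16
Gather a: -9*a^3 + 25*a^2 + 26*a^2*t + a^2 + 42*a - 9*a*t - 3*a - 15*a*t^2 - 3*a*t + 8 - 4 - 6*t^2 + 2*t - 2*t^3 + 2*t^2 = -9*a^3 + a^2*(26*t + 26) + a*(-15*t^2 - 12*t + 39) - 2*t^3 - 4*t^2 + 2*t + 4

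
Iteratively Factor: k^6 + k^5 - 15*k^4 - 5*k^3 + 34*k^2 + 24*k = (k)*(k^5 + k^4 - 15*k^3 - 5*k^2 + 34*k + 24) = k*(k + 1)*(k^4 - 15*k^2 + 10*k + 24) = k*(k - 2)*(k + 1)*(k^3 + 2*k^2 - 11*k - 12) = k*(k - 2)*(k + 1)*(k + 4)*(k^2 - 2*k - 3) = k*(k - 3)*(k - 2)*(k + 1)*(k + 4)*(k + 1)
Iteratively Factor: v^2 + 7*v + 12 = (v + 4)*(v + 3)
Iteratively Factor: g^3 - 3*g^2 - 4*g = (g)*(g^2 - 3*g - 4) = g*(g + 1)*(g - 4)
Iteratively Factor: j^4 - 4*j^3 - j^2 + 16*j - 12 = (j - 2)*(j^3 - 2*j^2 - 5*j + 6) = (j - 2)*(j + 2)*(j^2 - 4*j + 3) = (j - 2)*(j - 1)*(j + 2)*(j - 3)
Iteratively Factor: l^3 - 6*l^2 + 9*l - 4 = (l - 1)*(l^2 - 5*l + 4) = (l - 4)*(l - 1)*(l - 1)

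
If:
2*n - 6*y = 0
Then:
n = 3*y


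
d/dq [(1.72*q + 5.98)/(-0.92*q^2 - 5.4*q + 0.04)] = (1.5824*q^2 + 11.0032*q + 32.3608)/(0.8464*q^4 + 9.936*q^3 + 29.0864*q^2 - 0.432*q + 0.0016)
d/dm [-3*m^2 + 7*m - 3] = 7 - 6*m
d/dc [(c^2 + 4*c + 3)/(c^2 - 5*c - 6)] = -9/(c^2 - 12*c + 36)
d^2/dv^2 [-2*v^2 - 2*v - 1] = -4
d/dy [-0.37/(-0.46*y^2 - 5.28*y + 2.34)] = (-0.3404*y - 1.9536)/(0.46*y^2 + 5.28*y - 2.34)^2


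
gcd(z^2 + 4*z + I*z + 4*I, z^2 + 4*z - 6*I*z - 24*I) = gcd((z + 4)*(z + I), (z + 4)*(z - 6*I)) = z + 4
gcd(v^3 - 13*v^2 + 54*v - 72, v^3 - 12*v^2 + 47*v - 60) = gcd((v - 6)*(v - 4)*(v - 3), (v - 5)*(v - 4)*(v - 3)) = v^2 - 7*v + 12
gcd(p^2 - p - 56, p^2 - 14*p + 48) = p - 8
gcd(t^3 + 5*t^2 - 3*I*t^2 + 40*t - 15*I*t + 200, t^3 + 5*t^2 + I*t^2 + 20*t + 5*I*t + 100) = t^2 + t*(5 + 5*I) + 25*I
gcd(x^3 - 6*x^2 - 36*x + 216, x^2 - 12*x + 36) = x^2 - 12*x + 36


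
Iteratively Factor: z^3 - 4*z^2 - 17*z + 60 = (z + 4)*(z^2 - 8*z + 15) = (z - 3)*(z + 4)*(z - 5)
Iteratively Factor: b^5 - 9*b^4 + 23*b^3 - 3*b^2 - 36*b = (b - 3)*(b^4 - 6*b^3 + 5*b^2 + 12*b) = (b - 3)^2*(b^3 - 3*b^2 - 4*b) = (b - 3)^2*(b + 1)*(b^2 - 4*b) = b*(b - 3)^2*(b + 1)*(b - 4)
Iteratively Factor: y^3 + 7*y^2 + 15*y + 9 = (y + 3)*(y^2 + 4*y + 3) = (y + 1)*(y + 3)*(y + 3)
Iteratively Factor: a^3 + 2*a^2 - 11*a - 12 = (a + 4)*(a^2 - 2*a - 3) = (a - 3)*(a + 4)*(a + 1)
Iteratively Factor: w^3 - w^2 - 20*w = (w)*(w^2 - w - 20) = w*(w - 5)*(w + 4)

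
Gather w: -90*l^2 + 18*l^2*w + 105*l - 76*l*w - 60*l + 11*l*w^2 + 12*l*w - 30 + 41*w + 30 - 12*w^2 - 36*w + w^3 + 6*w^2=-90*l^2 + 45*l + w^3 + w^2*(11*l - 6) + w*(18*l^2 - 64*l + 5)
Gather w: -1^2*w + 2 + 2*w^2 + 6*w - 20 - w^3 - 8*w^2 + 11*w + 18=-w^3 - 6*w^2 + 16*w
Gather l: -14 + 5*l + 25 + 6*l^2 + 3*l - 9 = 6*l^2 + 8*l + 2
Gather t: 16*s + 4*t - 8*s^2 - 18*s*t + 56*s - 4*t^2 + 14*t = -8*s^2 + 72*s - 4*t^2 + t*(18 - 18*s)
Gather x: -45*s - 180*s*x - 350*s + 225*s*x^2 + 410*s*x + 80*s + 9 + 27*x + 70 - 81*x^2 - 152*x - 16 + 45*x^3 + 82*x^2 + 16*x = -315*s + 45*x^3 + x^2*(225*s + 1) + x*(230*s - 109) + 63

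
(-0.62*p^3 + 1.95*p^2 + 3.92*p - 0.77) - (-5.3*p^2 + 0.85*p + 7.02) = -0.62*p^3 + 7.25*p^2 + 3.07*p - 7.79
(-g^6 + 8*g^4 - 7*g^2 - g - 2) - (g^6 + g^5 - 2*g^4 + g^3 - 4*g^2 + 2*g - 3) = -2*g^6 - g^5 + 10*g^4 - g^3 - 3*g^2 - 3*g + 1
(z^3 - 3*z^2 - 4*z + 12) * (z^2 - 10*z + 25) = z^5 - 13*z^4 + 51*z^3 - 23*z^2 - 220*z + 300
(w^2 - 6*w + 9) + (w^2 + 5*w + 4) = 2*w^2 - w + 13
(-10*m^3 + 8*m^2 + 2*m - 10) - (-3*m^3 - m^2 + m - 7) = -7*m^3 + 9*m^2 + m - 3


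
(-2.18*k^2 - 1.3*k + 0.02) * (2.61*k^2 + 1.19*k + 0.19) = -5.6898*k^4 - 5.9872*k^3 - 1.909*k^2 - 0.2232*k + 0.0038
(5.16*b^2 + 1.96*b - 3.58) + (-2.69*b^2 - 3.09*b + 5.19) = 2.47*b^2 - 1.13*b + 1.61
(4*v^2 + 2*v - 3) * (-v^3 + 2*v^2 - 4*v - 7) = -4*v^5 + 6*v^4 - 9*v^3 - 42*v^2 - 2*v + 21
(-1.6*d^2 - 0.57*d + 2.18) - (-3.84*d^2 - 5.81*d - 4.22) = 2.24*d^2 + 5.24*d + 6.4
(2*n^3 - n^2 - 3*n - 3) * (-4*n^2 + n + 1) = -8*n^5 + 6*n^4 + 13*n^3 + 8*n^2 - 6*n - 3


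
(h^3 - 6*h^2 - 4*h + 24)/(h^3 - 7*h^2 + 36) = (h - 2)/(h - 3)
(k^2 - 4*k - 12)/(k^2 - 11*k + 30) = (k + 2)/(k - 5)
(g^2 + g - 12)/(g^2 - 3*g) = (g + 4)/g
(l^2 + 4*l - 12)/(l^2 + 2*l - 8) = (l + 6)/(l + 4)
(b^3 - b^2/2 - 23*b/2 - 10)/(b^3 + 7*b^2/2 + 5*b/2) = (b - 4)/b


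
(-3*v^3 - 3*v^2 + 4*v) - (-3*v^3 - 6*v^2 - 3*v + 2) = 3*v^2 + 7*v - 2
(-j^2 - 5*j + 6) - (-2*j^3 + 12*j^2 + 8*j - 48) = 2*j^3 - 13*j^2 - 13*j + 54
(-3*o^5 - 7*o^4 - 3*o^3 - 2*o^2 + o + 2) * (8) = -24*o^5 - 56*o^4 - 24*o^3 - 16*o^2 + 8*o + 16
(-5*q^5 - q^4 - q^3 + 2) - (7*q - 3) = -5*q^5 - q^4 - q^3 - 7*q + 5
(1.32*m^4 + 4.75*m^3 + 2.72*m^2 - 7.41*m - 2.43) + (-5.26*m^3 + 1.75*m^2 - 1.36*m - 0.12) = 1.32*m^4 - 0.51*m^3 + 4.47*m^2 - 8.77*m - 2.55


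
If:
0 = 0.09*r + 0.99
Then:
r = -11.00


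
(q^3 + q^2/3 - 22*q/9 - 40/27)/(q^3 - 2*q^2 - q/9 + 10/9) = (q + 4/3)/(q - 1)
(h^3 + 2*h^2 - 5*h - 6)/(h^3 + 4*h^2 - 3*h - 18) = (h + 1)/(h + 3)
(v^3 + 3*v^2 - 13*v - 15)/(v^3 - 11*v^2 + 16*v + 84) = (v^3 + 3*v^2 - 13*v - 15)/(v^3 - 11*v^2 + 16*v + 84)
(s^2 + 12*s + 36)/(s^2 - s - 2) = (s^2 + 12*s + 36)/(s^2 - s - 2)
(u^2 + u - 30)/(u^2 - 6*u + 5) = (u + 6)/(u - 1)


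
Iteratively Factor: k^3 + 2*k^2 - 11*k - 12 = (k + 4)*(k^2 - 2*k - 3) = (k + 1)*(k + 4)*(k - 3)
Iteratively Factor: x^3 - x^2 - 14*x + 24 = (x - 3)*(x^2 + 2*x - 8) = (x - 3)*(x + 4)*(x - 2)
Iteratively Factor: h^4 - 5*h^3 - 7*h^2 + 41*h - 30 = (h - 1)*(h^3 - 4*h^2 - 11*h + 30) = (h - 2)*(h - 1)*(h^2 - 2*h - 15) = (h - 2)*(h - 1)*(h + 3)*(h - 5)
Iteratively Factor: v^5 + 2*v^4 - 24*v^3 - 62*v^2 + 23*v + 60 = (v - 1)*(v^4 + 3*v^3 - 21*v^2 - 83*v - 60) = (v - 1)*(v + 3)*(v^3 - 21*v - 20) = (v - 1)*(v + 3)*(v + 4)*(v^2 - 4*v - 5) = (v - 5)*(v - 1)*(v + 3)*(v + 4)*(v + 1)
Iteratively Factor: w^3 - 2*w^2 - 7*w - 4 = (w + 1)*(w^2 - 3*w - 4) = (w + 1)^2*(w - 4)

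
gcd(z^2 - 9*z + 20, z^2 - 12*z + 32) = z - 4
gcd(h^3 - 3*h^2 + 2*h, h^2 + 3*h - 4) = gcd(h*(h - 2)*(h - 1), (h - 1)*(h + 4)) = h - 1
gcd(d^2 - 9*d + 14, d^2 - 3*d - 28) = d - 7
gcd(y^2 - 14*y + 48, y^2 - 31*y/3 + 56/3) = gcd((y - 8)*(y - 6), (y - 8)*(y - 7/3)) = y - 8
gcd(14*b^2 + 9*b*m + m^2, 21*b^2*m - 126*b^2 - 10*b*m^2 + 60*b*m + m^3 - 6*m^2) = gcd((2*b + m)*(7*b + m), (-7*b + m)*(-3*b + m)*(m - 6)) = 1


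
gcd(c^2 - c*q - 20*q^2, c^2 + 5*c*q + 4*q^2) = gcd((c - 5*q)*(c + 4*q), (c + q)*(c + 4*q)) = c + 4*q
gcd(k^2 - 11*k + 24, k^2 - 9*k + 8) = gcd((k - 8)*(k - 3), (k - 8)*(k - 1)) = k - 8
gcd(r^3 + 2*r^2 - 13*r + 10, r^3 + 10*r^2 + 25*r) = r + 5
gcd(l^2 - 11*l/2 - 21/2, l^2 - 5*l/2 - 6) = l + 3/2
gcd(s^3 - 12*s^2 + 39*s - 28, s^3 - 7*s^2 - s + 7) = s^2 - 8*s + 7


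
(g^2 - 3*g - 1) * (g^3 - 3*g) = g^5 - 3*g^4 - 4*g^3 + 9*g^2 + 3*g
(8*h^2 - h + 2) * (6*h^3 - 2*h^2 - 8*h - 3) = 48*h^5 - 22*h^4 - 50*h^3 - 20*h^2 - 13*h - 6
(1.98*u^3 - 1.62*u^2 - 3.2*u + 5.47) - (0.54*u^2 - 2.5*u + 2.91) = 1.98*u^3 - 2.16*u^2 - 0.7*u + 2.56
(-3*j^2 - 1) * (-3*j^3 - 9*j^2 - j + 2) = 9*j^5 + 27*j^4 + 6*j^3 + 3*j^2 + j - 2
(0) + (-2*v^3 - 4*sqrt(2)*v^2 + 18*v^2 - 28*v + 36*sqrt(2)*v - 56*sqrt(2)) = -2*v^3 - 4*sqrt(2)*v^2 + 18*v^2 - 28*v + 36*sqrt(2)*v - 56*sqrt(2)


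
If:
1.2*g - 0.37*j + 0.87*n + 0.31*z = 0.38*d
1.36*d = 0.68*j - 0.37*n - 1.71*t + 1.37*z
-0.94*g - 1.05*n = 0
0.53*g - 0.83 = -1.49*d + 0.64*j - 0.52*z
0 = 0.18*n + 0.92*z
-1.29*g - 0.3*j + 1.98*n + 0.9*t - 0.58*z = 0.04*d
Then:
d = 0.38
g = -0.11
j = -0.53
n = 0.10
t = -0.55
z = -0.02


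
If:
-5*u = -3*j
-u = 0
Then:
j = 0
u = 0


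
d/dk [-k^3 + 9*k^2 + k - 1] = -3*k^2 + 18*k + 1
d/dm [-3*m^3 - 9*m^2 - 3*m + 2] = -9*m^2 - 18*m - 3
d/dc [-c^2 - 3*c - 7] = -2*c - 3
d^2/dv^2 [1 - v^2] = -2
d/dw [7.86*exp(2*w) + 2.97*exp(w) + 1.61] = (15.72*exp(w) + 2.97)*exp(w)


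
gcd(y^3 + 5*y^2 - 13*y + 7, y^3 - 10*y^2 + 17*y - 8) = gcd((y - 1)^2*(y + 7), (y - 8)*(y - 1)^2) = y^2 - 2*y + 1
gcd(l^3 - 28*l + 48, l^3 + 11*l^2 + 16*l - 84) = l^2 + 4*l - 12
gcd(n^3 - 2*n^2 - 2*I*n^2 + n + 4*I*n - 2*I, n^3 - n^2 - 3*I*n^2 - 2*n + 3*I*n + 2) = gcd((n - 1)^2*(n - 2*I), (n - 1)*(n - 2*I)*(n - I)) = n^2 + n*(-1 - 2*I) + 2*I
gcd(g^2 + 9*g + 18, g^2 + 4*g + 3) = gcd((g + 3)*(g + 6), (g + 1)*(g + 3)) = g + 3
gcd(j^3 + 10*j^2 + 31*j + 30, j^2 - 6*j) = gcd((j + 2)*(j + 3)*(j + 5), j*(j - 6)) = 1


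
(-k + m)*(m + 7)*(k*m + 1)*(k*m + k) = -k^3*m^3 - 8*k^3*m^2 - 7*k^3*m + k^2*m^4 + 8*k^2*m^3 + 6*k^2*m^2 - 8*k^2*m - 7*k^2 + k*m^3 + 8*k*m^2 + 7*k*m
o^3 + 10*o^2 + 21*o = o*(o + 3)*(o + 7)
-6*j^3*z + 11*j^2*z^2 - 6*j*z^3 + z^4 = z*(-3*j + z)*(-2*j + z)*(-j + z)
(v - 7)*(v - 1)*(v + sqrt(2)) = v^3 - 8*v^2 + sqrt(2)*v^2 - 8*sqrt(2)*v + 7*v + 7*sqrt(2)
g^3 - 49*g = g*(g - 7)*(g + 7)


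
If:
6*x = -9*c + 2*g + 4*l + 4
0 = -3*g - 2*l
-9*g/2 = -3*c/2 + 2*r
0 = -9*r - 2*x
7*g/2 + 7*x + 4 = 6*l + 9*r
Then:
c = 449/534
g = 37/178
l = -111/356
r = 29/178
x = -261/356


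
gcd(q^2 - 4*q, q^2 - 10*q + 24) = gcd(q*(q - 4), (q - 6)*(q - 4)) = q - 4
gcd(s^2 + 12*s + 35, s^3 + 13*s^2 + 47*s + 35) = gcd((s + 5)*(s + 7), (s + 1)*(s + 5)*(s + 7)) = s^2 + 12*s + 35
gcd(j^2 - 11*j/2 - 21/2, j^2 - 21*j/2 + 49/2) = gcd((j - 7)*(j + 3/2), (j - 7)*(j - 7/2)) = j - 7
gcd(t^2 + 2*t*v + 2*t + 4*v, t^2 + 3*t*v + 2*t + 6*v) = t + 2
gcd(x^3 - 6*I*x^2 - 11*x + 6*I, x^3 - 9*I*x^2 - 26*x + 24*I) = x^2 - 5*I*x - 6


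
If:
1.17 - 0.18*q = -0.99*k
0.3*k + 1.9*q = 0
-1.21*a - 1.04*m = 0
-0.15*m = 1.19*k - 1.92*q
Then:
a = -9.83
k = -1.15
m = 11.44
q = 0.18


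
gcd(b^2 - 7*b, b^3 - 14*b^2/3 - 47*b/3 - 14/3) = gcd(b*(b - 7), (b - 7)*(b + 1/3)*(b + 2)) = b - 7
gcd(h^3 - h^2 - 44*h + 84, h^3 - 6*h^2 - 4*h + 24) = h^2 - 8*h + 12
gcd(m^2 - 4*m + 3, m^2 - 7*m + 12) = m - 3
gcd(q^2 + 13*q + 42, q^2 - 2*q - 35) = 1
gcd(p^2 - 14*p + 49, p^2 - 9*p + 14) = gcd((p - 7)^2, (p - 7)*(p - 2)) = p - 7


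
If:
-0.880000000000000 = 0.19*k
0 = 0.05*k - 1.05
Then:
No Solution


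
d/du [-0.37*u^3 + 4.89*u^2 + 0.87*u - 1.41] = -1.11*u^2 + 9.78*u + 0.87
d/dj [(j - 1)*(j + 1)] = 2*j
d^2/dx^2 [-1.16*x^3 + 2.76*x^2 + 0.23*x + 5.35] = 5.52 - 6.96*x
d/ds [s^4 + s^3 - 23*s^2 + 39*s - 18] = 4*s^3 + 3*s^2 - 46*s + 39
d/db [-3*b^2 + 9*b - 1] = 9 - 6*b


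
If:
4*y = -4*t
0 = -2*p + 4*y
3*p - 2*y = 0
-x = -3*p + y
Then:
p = 0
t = 0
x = 0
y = 0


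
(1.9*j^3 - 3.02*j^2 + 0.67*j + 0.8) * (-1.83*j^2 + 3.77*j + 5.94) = -3.477*j^5 + 12.6896*j^4 - 1.3255*j^3 - 16.8769*j^2 + 6.9958*j + 4.752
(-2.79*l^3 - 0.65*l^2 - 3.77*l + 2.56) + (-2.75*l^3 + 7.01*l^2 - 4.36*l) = -5.54*l^3 + 6.36*l^2 - 8.13*l + 2.56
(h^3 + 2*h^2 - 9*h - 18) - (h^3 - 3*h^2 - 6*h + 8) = 5*h^2 - 3*h - 26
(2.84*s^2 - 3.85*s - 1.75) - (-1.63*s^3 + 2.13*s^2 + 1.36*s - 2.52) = 1.63*s^3 + 0.71*s^2 - 5.21*s + 0.77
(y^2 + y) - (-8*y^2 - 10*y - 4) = 9*y^2 + 11*y + 4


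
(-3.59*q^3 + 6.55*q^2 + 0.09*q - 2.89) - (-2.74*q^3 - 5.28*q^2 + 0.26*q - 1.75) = -0.85*q^3 + 11.83*q^2 - 0.17*q - 1.14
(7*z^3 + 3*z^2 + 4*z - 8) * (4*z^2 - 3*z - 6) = 28*z^5 - 9*z^4 - 35*z^3 - 62*z^2 + 48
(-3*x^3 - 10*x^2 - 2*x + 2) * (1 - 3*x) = 9*x^4 + 27*x^3 - 4*x^2 - 8*x + 2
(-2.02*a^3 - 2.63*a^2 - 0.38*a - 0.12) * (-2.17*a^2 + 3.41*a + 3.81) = 4.3834*a^5 - 1.1811*a^4 - 15.8399*a^3 - 11.0557*a^2 - 1.857*a - 0.4572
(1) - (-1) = 2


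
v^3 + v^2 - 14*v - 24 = (v - 4)*(v + 2)*(v + 3)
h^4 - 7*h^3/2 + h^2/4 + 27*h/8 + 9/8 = (h - 3)*(h - 3/2)*(h + 1/2)^2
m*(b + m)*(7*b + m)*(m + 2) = 7*b^2*m^2 + 14*b^2*m + 8*b*m^3 + 16*b*m^2 + m^4 + 2*m^3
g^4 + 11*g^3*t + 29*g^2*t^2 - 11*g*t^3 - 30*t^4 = (g - t)*(g + t)*(g + 5*t)*(g + 6*t)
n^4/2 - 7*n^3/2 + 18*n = n*(n/2 + 1)*(n - 6)*(n - 3)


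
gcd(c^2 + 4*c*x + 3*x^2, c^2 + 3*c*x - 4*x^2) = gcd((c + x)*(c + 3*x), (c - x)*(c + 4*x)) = 1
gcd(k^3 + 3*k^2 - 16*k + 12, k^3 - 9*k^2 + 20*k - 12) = k^2 - 3*k + 2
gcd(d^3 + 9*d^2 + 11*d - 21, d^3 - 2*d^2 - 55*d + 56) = d^2 + 6*d - 7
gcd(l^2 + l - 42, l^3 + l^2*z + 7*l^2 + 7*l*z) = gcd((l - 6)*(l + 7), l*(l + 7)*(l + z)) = l + 7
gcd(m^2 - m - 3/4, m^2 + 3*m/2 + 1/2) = m + 1/2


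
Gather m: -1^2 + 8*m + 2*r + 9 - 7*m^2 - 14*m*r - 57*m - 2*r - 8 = -7*m^2 + m*(-14*r - 49)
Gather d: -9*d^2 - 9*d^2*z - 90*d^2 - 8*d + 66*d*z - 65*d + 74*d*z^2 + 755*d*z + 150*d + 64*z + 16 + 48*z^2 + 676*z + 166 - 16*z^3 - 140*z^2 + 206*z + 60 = d^2*(-9*z - 99) + d*(74*z^2 + 821*z + 77) - 16*z^3 - 92*z^2 + 946*z + 242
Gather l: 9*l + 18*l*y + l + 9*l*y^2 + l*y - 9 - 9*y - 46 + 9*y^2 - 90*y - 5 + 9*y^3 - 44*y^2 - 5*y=l*(9*y^2 + 19*y + 10) + 9*y^3 - 35*y^2 - 104*y - 60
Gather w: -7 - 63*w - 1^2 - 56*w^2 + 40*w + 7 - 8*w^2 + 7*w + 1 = -64*w^2 - 16*w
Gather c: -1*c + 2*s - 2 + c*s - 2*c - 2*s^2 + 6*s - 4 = c*(s - 3) - 2*s^2 + 8*s - 6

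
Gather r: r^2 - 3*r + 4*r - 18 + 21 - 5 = r^2 + r - 2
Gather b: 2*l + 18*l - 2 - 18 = 20*l - 20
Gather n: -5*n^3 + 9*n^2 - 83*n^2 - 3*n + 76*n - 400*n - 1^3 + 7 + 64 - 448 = -5*n^3 - 74*n^2 - 327*n - 378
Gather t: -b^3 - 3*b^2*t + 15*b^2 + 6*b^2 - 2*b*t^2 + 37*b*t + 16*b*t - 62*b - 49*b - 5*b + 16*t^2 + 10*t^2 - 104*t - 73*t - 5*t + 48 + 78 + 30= -b^3 + 21*b^2 - 116*b + t^2*(26 - 2*b) + t*(-3*b^2 + 53*b - 182) + 156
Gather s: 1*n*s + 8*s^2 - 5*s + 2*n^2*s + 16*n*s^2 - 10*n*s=s^2*(16*n + 8) + s*(2*n^2 - 9*n - 5)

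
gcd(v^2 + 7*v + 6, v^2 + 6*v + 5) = v + 1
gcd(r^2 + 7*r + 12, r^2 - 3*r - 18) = r + 3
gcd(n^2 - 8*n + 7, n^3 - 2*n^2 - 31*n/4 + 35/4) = n - 1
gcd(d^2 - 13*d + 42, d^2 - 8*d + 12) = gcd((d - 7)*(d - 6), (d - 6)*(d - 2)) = d - 6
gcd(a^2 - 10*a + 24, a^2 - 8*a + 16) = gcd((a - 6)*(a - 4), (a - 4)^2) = a - 4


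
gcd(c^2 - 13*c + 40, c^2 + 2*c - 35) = c - 5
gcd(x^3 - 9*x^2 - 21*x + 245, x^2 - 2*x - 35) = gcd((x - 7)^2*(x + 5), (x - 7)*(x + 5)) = x^2 - 2*x - 35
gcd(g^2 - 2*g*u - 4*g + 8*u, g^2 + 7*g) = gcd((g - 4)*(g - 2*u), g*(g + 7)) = 1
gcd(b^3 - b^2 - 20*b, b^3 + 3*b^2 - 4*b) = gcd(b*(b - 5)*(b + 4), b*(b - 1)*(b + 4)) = b^2 + 4*b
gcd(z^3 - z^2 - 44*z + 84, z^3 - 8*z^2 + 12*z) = z^2 - 8*z + 12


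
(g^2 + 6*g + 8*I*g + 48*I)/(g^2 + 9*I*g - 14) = (g^2 + g*(6 + 8*I) + 48*I)/(g^2 + 9*I*g - 14)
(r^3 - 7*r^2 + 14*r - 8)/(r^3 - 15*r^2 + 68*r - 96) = (r^2 - 3*r + 2)/(r^2 - 11*r + 24)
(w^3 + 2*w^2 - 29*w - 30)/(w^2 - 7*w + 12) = (w^3 + 2*w^2 - 29*w - 30)/(w^2 - 7*w + 12)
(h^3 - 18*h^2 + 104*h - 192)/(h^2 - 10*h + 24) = h - 8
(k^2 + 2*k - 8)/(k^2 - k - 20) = (k - 2)/(k - 5)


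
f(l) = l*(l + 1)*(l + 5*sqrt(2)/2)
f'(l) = l*(l + 1) + l*(l + 5*sqrt(2)/2) + (l + 1)*(l + 5*sqrt(2)/2)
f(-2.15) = 3.43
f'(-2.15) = -2.10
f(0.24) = 1.12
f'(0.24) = 5.89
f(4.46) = 194.70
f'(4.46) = 103.67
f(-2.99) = 3.25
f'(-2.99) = 3.23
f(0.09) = 0.36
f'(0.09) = 4.38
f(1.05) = 9.87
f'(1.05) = 16.37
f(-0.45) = -0.76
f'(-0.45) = 0.06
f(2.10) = 36.69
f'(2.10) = 35.81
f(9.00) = 1128.20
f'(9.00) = 328.18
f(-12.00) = -1117.31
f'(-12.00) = 326.68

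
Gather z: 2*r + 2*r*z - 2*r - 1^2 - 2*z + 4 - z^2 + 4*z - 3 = -z^2 + z*(2*r + 2)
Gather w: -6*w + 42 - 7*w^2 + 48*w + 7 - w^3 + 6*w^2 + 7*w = -w^3 - w^2 + 49*w + 49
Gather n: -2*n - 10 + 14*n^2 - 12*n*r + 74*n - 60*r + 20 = 14*n^2 + n*(72 - 12*r) - 60*r + 10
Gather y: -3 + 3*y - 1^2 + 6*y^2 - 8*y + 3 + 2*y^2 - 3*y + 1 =8*y^2 - 8*y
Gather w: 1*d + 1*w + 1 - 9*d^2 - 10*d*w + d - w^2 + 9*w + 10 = -9*d^2 + 2*d - w^2 + w*(10 - 10*d) + 11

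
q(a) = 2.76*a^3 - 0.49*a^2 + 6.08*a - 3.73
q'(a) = 8.28*a^2 - 0.98*a + 6.08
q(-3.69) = -171.51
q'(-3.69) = 122.44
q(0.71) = 1.33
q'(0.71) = 9.56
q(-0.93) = -12.03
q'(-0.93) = 14.15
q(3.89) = 174.97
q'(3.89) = 127.56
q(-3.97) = -208.29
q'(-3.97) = 140.47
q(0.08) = -3.25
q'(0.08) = 6.05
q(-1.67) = -28.10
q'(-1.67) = 30.81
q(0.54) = -0.16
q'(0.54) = 7.97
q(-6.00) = -654.01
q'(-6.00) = 310.04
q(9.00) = 2023.34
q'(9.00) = 667.94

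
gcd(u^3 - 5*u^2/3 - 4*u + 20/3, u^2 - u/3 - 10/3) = u - 2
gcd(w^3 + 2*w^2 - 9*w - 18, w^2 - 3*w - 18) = w + 3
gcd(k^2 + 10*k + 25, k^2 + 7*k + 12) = 1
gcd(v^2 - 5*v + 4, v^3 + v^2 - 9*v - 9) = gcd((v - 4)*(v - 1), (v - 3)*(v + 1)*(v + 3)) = 1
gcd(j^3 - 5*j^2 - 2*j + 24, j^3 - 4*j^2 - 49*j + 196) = j - 4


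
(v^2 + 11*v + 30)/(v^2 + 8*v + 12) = (v + 5)/(v + 2)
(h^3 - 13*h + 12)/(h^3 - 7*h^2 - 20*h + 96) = (h - 1)/(h - 8)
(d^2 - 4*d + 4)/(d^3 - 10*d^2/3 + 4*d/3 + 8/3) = 3/(3*d + 2)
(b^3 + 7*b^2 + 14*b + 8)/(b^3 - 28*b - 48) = (b + 1)/(b - 6)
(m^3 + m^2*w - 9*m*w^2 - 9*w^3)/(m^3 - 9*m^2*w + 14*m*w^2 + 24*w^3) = (m^2 - 9*w^2)/(m^2 - 10*m*w + 24*w^2)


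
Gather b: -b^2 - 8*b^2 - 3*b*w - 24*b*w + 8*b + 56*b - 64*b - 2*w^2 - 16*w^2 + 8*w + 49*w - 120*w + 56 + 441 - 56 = -9*b^2 - 27*b*w - 18*w^2 - 63*w + 441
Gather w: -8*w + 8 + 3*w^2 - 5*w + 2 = 3*w^2 - 13*w + 10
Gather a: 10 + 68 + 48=126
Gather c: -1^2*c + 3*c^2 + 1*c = 3*c^2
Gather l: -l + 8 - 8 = -l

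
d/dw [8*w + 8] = 8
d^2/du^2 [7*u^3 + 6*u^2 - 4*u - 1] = 42*u + 12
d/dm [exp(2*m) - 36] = 2*exp(2*m)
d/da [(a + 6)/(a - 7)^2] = (-a - 19)/(a - 7)^3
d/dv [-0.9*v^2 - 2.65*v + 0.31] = -1.8*v - 2.65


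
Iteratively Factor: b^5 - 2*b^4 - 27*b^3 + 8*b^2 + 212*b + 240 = (b - 5)*(b^4 + 3*b^3 - 12*b^2 - 52*b - 48) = (b - 5)*(b - 4)*(b^3 + 7*b^2 + 16*b + 12) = (b - 5)*(b - 4)*(b + 2)*(b^2 + 5*b + 6) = (b - 5)*(b - 4)*(b + 2)^2*(b + 3)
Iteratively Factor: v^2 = (v)*(v)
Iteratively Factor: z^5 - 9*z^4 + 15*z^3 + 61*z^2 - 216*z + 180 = (z - 2)*(z^4 - 7*z^3 + z^2 + 63*z - 90) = (z - 2)^2*(z^3 - 5*z^2 - 9*z + 45) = (z - 2)^2*(z + 3)*(z^2 - 8*z + 15) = (z - 5)*(z - 2)^2*(z + 3)*(z - 3)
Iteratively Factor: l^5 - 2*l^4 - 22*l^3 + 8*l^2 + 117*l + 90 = (l + 2)*(l^4 - 4*l^3 - 14*l^2 + 36*l + 45) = (l - 5)*(l + 2)*(l^3 + l^2 - 9*l - 9) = (l - 5)*(l - 3)*(l + 2)*(l^2 + 4*l + 3) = (l - 5)*(l - 3)*(l + 2)*(l + 3)*(l + 1)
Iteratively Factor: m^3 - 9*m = (m + 3)*(m^2 - 3*m) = m*(m + 3)*(m - 3)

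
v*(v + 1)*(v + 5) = v^3 + 6*v^2 + 5*v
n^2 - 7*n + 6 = (n - 6)*(n - 1)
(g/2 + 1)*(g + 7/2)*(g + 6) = g^3/2 + 23*g^2/4 + 20*g + 21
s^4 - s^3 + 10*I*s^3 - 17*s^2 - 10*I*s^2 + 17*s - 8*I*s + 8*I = (s - 1)*(s + I)^2*(s + 8*I)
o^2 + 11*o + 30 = (o + 5)*(o + 6)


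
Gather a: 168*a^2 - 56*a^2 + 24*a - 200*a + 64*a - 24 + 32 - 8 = 112*a^2 - 112*a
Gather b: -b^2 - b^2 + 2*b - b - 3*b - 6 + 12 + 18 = -2*b^2 - 2*b + 24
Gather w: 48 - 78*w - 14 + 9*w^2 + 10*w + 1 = 9*w^2 - 68*w + 35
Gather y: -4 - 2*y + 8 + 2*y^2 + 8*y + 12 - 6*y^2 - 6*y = 16 - 4*y^2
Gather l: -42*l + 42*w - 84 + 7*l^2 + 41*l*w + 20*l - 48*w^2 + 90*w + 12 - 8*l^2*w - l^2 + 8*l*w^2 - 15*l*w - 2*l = l^2*(6 - 8*w) + l*(8*w^2 + 26*w - 24) - 48*w^2 + 132*w - 72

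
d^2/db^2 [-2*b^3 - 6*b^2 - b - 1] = -12*b - 12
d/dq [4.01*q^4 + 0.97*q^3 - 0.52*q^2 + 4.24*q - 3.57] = 16.04*q^3 + 2.91*q^2 - 1.04*q + 4.24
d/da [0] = 0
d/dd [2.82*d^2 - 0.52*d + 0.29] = 5.64*d - 0.52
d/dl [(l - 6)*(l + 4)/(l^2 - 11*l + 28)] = (-9*l^2 + 104*l - 320)/(l^4 - 22*l^3 + 177*l^2 - 616*l + 784)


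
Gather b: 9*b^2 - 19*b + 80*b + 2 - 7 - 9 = 9*b^2 + 61*b - 14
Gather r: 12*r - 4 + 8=12*r + 4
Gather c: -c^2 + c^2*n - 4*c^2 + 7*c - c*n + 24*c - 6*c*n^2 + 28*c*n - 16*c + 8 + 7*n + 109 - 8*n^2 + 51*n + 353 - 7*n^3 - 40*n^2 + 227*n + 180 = c^2*(n - 5) + c*(-6*n^2 + 27*n + 15) - 7*n^3 - 48*n^2 + 285*n + 650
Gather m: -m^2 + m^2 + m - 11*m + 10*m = 0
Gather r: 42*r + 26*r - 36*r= 32*r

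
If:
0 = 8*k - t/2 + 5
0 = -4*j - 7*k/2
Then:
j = 35/64 - 7*t/128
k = t/16 - 5/8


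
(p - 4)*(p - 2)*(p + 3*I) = p^3 - 6*p^2 + 3*I*p^2 + 8*p - 18*I*p + 24*I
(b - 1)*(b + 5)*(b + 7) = b^3 + 11*b^2 + 23*b - 35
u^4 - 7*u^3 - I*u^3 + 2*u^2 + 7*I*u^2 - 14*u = u*(u - 7)*(u - 2*I)*(u + I)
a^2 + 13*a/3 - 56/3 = (a - 8/3)*(a + 7)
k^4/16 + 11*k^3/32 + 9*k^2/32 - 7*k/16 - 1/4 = (k/4 + 1/2)*(k/4 + 1)*(k - 1)*(k + 1/2)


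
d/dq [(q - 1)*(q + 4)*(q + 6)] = 3*q^2 + 18*q + 14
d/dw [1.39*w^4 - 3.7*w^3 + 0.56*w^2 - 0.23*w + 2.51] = 5.56*w^3 - 11.1*w^2 + 1.12*w - 0.23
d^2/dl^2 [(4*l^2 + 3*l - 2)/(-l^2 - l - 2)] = 2*(l^3 + 30*l^2 + 24*l - 12)/(l^6 + 3*l^5 + 9*l^4 + 13*l^3 + 18*l^2 + 12*l + 8)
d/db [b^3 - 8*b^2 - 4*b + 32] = 3*b^2 - 16*b - 4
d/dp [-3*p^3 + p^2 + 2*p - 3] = -9*p^2 + 2*p + 2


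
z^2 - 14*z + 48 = (z - 8)*(z - 6)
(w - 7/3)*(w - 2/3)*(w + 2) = w^3 - w^2 - 40*w/9 + 28/9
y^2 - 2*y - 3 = (y - 3)*(y + 1)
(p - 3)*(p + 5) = p^2 + 2*p - 15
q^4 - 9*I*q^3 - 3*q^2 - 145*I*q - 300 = (q - 5*I)^2*(q - 3*I)*(q + 4*I)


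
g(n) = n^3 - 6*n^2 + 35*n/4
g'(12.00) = 296.75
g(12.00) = 969.00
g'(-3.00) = 71.75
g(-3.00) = -107.25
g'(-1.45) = 32.46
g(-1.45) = -28.35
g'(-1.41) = 31.63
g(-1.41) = -27.07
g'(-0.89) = 21.81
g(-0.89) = -13.25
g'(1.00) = -0.25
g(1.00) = 3.75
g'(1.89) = -3.21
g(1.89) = 1.86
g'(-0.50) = 15.50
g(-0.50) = -6.00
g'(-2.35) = 53.52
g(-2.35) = -66.68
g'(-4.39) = 119.25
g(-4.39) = -238.65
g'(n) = 3*n^2 - 12*n + 35/4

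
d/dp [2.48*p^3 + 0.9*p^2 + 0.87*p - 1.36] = 7.44*p^2 + 1.8*p + 0.87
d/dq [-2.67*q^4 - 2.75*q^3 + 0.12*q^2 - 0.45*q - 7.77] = -10.68*q^3 - 8.25*q^2 + 0.24*q - 0.45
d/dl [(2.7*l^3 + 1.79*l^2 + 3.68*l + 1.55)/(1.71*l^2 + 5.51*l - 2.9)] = (4.617*l^4 + 29.754*l^3 - 19.9199*l^2 - 15.683*l - 19.2125)/(2.9241*l^4 + 18.8442*l^3 + 20.4421*l^2 - 31.958*l + 8.41)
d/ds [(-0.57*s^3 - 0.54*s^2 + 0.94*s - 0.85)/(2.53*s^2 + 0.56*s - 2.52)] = (-1.4421*s^4 - 0.6384*s^3 + 1.6286*s^2 + 7.0226*s - 1.8928)/(6.4009*s^4 + 2.8336*s^3 - 12.4376*s^2 - 2.8224*s + 6.3504)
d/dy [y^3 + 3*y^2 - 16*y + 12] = 3*y^2 + 6*y - 16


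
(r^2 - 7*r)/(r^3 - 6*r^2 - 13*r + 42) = r/(r^2 + r - 6)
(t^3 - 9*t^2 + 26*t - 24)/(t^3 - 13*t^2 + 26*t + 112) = (t^3 - 9*t^2 + 26*t - 24)/(t^3 - 13*t^2 + 26*t + 112)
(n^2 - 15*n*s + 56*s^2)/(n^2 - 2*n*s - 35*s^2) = (n - 8*s)/(n + 5*s)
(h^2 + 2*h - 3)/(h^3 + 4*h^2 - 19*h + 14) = (h + 3)/(h^2 + 5*h - 14)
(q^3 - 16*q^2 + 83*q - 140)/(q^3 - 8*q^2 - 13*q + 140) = (q - 4)/(q + 4)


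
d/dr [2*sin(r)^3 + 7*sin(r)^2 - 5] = 2*(3*sin(r) + 7)*sin(r)*cos(r)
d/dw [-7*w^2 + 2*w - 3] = 2 - 14*w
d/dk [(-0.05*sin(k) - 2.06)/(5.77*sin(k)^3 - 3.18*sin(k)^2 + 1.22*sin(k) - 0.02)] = (0.577*sin(k)^3 + 35.4996*sin(k)^2 - 13.1016*sin(k) + 2.5142)*cos(k)/(33.2929*sin(k)^6 - 36.6972*sin(k)^5 + 24.1912*sin(k)^4 - 7.99*sin(k)^3 + 1.6156*sin(k)^2 - 0.0488*sin(k) + 0.0004)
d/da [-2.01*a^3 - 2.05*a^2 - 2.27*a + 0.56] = -6.03*a^2 - 4.1*a - 2.27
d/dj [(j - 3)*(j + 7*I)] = 2*j - 3 + 7*I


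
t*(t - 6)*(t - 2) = t^3 - 8*t^2 + 12*t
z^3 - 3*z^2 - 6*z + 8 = (z - 4)*(z - 1)*(z + 2)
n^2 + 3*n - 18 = (n - 3)*(n + 6)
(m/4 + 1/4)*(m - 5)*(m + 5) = m^3/4 + m^2/4 - 25*m/4 - 25/4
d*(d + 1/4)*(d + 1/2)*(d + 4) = d^4 + 19*d^3/4 + 25*d^2/8 + d/2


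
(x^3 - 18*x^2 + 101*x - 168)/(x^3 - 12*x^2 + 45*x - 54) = (x^2 - 15*x + 56)/(x^2 - 9*x + 18)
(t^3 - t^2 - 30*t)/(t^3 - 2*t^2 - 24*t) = (t + 5)/(t + 4)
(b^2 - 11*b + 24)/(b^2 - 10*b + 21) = (b - 8)/(b - 7)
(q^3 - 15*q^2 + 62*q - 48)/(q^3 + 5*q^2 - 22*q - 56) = (q^3 - 15*q^2 + 62*q - 48)/(q^3 + 5*q^2 - 22*q - 56)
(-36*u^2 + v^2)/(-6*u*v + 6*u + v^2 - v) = (6*u + v)/(v - 1)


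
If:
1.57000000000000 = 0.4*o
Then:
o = 3.92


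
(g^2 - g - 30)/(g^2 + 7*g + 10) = (g - 6)/(g + 2)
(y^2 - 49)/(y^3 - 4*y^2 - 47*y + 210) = (y - 7)/(y^2 - 11*y + 30)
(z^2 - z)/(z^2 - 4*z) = (z - 1)/(z - 4)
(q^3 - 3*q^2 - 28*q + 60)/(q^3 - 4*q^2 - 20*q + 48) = (q + 5)/(q + 4)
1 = 1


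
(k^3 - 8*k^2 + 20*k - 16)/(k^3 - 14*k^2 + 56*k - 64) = (k - 2)/(k - 8)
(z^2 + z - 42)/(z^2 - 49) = (z - 6)/(z - 7)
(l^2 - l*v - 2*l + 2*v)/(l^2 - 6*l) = (l^2 - l*v - 2*l + 2*v)/(l*(l - 6))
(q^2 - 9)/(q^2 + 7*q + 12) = (q - 3)/(q + 4)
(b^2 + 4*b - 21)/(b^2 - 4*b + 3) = (b + 7)/(b - 1)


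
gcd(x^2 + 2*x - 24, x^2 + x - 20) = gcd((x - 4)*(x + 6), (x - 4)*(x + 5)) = x - 4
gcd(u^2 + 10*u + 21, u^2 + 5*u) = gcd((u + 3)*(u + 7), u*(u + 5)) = 1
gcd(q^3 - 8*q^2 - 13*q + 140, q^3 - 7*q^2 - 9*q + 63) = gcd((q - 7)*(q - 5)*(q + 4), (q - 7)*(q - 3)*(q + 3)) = q - 7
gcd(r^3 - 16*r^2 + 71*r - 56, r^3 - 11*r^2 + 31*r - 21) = r^2 - 8*r + 7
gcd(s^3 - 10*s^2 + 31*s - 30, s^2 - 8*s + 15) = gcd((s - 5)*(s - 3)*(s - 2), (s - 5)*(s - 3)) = s^2 - 8*s + 15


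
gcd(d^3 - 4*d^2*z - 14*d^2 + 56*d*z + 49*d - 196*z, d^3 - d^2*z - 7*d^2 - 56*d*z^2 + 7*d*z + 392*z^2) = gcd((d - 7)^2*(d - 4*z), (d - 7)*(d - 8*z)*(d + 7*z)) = d - 7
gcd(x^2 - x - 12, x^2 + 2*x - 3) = x + 3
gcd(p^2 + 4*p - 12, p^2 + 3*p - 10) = p - 2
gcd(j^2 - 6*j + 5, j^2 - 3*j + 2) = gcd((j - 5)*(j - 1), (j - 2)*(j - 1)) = j - 1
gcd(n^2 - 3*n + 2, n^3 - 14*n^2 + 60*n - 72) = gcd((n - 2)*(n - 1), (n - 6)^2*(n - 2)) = n - 2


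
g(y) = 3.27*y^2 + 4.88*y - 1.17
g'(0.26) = 6.58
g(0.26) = 0.32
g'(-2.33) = -10.36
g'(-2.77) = -13.24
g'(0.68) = 9.33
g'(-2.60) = -12.12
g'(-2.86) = -13.82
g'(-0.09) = 4.29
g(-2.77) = 10.40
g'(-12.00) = -73.60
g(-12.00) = 411.15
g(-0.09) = -1.58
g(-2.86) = 11.62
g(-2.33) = 5.21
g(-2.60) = 8.25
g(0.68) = 3.66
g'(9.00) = 63.74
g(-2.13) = 3.27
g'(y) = 6.54*y + 4.88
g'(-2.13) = -9.05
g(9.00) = 307.62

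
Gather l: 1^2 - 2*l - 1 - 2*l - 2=-4*l - 2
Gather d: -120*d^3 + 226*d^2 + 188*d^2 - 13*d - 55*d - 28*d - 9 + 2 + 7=-120*d^3 + 414*d^2 - 96*d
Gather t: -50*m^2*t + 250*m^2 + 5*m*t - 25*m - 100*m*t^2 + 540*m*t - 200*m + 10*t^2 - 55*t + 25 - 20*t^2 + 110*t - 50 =250*m^2 - 225*m + t^2*(-100*m - 10) + t*(-50*m^2 + 545*m + 55) - 25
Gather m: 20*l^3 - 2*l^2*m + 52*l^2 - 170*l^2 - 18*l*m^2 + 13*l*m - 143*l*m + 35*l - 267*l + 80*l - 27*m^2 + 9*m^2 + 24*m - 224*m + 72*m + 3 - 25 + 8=20*l^3 - 118*l^2 - 152*l + m^2*(-18*l - 18) + m*(-2*l^2 - 130*l - 128) - 14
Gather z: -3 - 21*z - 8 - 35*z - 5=-56*z - 16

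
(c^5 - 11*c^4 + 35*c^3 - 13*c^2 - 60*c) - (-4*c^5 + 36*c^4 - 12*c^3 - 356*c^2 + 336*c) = 5*c^5 - 47*c^4 + 47*c^3 + 343*c^2 - 396*c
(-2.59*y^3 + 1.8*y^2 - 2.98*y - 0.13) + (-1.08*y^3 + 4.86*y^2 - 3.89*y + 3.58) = -3.67*y^3 + 6.66*y^2 - 6.87*y + 3.45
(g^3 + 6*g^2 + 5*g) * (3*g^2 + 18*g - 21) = 3*g^5 + 36*g^4 + 102*g^3 - 36*g^2 - 105*g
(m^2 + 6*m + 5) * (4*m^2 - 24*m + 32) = 4*m^4 - 92*m^2 + 72*m + 160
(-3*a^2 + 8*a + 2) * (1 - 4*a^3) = 12*a^5 - 32*a^4 - 8*a^3 - 3*a^2 + 8*a + 2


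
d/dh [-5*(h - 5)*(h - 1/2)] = 55/2 - 10*h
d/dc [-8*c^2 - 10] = -16*c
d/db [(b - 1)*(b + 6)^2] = (b + 6)*(3*b + 4)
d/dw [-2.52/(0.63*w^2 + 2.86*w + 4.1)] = (3.1752*w + 7.2072)/(0.63*w^2 + 2.86*w + 4.1)^2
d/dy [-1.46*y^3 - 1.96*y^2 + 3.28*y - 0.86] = -4.38*y^2 - 3.92*y + 3.28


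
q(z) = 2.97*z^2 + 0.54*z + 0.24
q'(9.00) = 54.00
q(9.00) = 245.67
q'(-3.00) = -17.28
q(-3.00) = 25.35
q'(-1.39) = -7.72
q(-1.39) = 5.23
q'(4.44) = 26.91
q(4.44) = 61.19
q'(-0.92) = -4.92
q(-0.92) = 2.26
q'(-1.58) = -8.85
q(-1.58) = 6.80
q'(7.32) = 44.02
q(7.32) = 163.33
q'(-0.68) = -3.50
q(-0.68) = 1.25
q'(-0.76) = -3.97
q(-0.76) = 1.55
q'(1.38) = 8.74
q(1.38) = 6.64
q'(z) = 5.94*z + 0.54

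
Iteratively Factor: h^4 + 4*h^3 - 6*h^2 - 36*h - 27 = (h + 3)*(h^3 + h^2 - 9*h - 9) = (h - 3)*(h + 3)*(h^2 + 4*h + 3) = (h - 3)*(h + 3)^2*(h + 1)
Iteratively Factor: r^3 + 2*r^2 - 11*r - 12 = (r + 1)*(r^2 + r - 12) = (r + 1)*(r + 4)*(r - 3)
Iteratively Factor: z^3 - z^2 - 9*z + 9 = (z - 1)*(z^2 - 9) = (z - 1)*(z + 3)*(z - 3)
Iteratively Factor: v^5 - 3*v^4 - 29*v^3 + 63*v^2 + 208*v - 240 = (v + 3)*(v^4 - 6*v^3 - 11*v^2 + 96*v - 80) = (v - 5)*(v + 3)*(v^3 - v^2 - 16*v + 16) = (v - 5)*(v + 3)*(v + 4)*(v^2 - 5*v + 4) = (v - 5)*(v - 1)*(v + 3)*(v + 4)*(v - 4)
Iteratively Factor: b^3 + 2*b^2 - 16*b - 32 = (b + 4)*(b^2 - 2*b - 8) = (b - 4)*(b + 4)*(b + 2)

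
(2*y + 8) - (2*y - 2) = 10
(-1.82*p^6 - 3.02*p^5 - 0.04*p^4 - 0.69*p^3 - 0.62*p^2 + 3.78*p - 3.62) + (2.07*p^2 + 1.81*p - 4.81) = -1.82*p^6 - 3.02*p^5 - 0.04*p^4 - 0.69*p^3 + 1.45*p^2 + 5.59*p - 8.43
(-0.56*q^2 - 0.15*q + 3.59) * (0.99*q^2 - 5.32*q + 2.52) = -0.5544*q^4 + 2.8307*q^3 + 2.9409*q^2 - 19.4768*q + 9.0468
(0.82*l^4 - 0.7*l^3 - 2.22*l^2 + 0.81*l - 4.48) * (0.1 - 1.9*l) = -1.558*l^5 + 1.412*l^4 + 4.148*l^3 - 1.761*l^2 + 8.593*l - 0.448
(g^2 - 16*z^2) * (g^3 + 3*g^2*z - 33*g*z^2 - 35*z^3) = g^5 + 3*g^4*z - 49*g^3*z^2 - 83*g^2*z^3 + 528*g*z^4 + 560*z^5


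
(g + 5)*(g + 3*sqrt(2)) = g^2 + 3*sqrt(2)*g + 5*g + 15*sqrt(2)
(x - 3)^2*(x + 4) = x^3 - 2*x^2 - 15*x + 36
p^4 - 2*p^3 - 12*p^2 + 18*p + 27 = (p - 3)^2*(p + 1)*(p + 3)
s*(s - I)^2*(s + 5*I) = s^4 + 3*I*s^3 + 9*s^2 - 5*I*s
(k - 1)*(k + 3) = k^2 + 2*k - 3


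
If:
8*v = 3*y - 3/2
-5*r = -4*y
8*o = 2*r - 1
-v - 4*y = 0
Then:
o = -163/1400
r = 6/175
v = -6/35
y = 3/70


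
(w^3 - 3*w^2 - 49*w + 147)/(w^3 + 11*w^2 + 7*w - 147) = (w - 7)/(w + 7)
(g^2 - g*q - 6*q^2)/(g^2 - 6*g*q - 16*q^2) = (-g + 3*q)/(-g + 8*q)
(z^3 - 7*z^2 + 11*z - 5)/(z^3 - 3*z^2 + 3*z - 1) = (z - 5)/(z - 1)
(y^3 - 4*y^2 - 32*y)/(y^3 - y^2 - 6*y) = (-y^2 + 4*y + 32)/(-y^2 + y + 6)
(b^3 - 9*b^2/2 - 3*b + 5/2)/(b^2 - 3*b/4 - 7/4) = 2*(2*b^2 - 11*b + 5)/(4*b - 7)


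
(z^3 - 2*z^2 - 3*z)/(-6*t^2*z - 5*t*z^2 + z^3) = (-z^2 + 2*z + 3)/(6*t^2 + 5*t*z - z^2)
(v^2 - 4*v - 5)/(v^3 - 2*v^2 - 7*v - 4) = (v - 5)/(v^2 - 3*v - 4)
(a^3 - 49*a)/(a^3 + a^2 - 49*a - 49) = a/(a + 1)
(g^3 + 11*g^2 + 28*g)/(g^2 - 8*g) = (g^2 + 11*g + 28)/(g - 8)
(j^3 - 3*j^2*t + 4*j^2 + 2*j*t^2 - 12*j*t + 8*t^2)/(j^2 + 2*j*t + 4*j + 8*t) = (j^2 - 3*j*t + 2*t^2)/(j + 2*t)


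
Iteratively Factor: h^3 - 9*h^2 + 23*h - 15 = (h - 5)*(h^2 - 4*h + 3) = (h - 5)*(h - 3)*(h - 1)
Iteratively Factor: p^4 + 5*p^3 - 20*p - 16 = (p + 4)*(p^3 + p^2 - 4*p - 4) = (p + 2)*(p + 4)*(p^2 - p - 2) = (p - 2)*(p + 2)*(p + 4)*(p + 1)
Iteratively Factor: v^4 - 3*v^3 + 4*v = (v - 2)*(v^3 - v^2 - 2*v) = v*(v - 2)*(v^2 - v - 2) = v*(v - 2)^2*(v + 1)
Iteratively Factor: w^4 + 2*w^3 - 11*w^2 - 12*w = (w)*(w^3 + 2*w^2 - 11*w - 12) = w*(w + 4)*(w^2 - 2*w - 3) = w*(w + 1)*(w + 4)*(w - 3)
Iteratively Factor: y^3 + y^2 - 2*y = (y)*(y^2 + y - 2) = y*(y + 2)*(y - 1)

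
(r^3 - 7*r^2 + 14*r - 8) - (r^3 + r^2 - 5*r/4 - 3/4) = -8*r^2 + 61*r/4 - 29/4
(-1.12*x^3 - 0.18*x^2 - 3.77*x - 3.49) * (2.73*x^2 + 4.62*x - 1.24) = -3.0576*x^5 - 5.6658*x^4 - 9.7349*x^3 - 26.7219*x^2 - 11.449*x + 4.3276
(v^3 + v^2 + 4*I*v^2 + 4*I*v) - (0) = v^3 + v^2 + 4*I*v^2 + 4*I*v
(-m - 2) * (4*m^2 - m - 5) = -4*m^3 - 7*m^2 + 7*m + 10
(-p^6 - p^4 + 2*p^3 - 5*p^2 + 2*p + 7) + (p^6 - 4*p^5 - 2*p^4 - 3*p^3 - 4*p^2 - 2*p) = -4*p^5 - 3*p^4 - p^3 - 9*p^2 + 7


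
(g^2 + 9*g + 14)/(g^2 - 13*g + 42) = (g^2 + 9*g + 14)/(g^2 - 13*g + 42)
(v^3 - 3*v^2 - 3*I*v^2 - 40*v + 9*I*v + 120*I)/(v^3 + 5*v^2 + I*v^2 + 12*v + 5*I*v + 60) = (v - 8)/(v + 4*I)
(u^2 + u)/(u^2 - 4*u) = (u + 1)/(u - 4)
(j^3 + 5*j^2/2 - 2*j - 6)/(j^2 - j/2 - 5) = (2*j^2 + j - 6)/(2*j - 5)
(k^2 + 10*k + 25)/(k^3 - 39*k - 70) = (k + 5)/(k^2 - 5*k - 14)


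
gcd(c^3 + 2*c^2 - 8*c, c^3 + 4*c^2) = c^2 + 4*c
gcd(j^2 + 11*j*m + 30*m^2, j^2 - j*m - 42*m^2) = j + 6*m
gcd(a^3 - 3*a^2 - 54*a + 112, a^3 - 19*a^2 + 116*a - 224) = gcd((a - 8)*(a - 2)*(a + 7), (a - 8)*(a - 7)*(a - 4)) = a - 8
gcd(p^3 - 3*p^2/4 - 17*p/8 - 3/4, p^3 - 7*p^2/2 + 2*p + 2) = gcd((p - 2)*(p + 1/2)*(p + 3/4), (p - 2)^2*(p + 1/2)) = p^2 - 3*p/2 - 1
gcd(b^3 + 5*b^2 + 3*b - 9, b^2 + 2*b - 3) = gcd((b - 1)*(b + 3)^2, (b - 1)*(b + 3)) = b^2 + 2*b - 3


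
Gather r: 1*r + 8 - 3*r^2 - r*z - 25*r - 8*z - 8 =-3*r^2 + r*(-z - 24) - 8*z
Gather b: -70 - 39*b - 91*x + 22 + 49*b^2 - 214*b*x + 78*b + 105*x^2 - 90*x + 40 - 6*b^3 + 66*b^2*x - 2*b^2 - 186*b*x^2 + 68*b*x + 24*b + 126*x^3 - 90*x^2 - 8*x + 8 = -6*b^3 + b^2*(66*x + 47) + b*(-186*x^2 - 146*x + 63) + 126*x^3 + 15*x^2 - 189*x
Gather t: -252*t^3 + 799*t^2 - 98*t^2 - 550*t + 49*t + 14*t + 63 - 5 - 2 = -252*t^3 + 701*t^2 - 487*t + 56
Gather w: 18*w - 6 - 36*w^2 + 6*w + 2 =-36*w^2 + 24*w - 4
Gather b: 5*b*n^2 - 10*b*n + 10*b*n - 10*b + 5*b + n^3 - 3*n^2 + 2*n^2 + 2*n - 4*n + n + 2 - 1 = b*(5*n^2 - 5) + n^3 - n^2 - n + 1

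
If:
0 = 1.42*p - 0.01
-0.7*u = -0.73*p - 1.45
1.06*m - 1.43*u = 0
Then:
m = 2.80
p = 0.01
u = 2.08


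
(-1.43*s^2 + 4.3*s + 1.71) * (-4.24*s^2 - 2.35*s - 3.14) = 6.0632*s^4 - 14.8715*s^3 - 12.8652*s^2 - 17.5205*s - 5.3694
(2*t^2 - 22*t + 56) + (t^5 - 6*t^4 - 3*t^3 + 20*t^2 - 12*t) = t^5 - 6*t^4 - 3*t^3 + 22*t^2 - 34*t + 56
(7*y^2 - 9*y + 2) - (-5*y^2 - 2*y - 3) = 12*y^2 - 7*y + 5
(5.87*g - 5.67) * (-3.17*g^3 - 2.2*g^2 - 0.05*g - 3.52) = -18.6079*g^4 + 5.0599*g^3 + 12.1805*g^2 - 20.3789*g + 19.9584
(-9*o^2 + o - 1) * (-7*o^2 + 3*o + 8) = 63*o^4 - 34*o^3 - 62*o^2 + 5*o - 8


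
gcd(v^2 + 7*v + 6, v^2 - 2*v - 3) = v + 1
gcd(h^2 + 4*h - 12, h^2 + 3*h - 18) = h + 6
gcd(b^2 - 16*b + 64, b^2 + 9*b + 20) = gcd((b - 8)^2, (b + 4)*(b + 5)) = 1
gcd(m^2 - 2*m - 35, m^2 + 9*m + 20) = m + 5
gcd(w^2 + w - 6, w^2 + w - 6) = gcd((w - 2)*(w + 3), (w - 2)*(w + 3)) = w^2 + w - 6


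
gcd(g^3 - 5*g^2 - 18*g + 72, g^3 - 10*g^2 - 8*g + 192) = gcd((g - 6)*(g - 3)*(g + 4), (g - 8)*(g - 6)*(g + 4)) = g^2 - 2*g - 24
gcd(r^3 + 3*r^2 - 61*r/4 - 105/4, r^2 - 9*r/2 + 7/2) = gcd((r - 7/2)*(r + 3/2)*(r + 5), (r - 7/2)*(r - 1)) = r - 7/2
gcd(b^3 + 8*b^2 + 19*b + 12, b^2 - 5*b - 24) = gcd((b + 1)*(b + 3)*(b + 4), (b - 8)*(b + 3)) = b + 3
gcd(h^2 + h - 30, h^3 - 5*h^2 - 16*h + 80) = h - 5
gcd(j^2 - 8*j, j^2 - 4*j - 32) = j - 8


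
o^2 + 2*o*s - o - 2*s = (o - 1)*(o + 2*s)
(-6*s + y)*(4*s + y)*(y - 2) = -24*s^2*y + 48*s^2 - 2*s*y^2 + 4*s*y + y^3 - 2*y^2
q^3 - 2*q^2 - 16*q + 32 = (q - 4)*(q - 2)*(q + 4)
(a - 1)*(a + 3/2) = a^2 + a/2 - 3/2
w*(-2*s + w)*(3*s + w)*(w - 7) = -6*s^2*w^2 + 42*s^2*w + s*w^3 - 7*s*w^2 + w^4 - 7*w^3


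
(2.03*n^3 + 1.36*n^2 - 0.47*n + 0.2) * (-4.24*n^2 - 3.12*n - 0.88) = -8.6072*n^5 - 12.1*n^4 - 4.0368*n^3 - 0.5784*n^2 - 0.2104*n - 0.176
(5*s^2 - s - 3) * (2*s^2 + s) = 10*s^4 + 3*s^3 - 7*s^2 - 3*s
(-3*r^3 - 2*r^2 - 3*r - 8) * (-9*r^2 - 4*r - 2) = 27*r^5 + 30*r^4 + 41*r^3 + 88*r^2 + 38*r + 16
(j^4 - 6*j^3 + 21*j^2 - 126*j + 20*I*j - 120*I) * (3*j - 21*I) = 3*j^5 - 18*j^4 - 21*I*j^4 + 63*j^3 + 126*I*j^3 - 378*j^2 - 381*I*j^2 + 420*j + 2286*I*j - 2520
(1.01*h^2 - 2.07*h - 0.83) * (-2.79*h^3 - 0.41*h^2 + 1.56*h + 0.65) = -2.8179*h^5 + 5.3612*h^4 + 4.74*h^3 - 2.2324*h^2 - 2.6403*h - 0.5395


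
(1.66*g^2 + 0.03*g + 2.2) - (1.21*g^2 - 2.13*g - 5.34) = 0.45*g^2 + 2.16*g + 7.54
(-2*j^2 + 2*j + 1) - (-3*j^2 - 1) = j^2 + 2*j + 2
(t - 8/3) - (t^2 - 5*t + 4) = -t^2 + 6*t - 20/3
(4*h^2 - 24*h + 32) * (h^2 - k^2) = 4*h^4 - 24*h^3 - 4*h^2*k^2 + 32*h^2 + 24*h*k^2 - 32*k^2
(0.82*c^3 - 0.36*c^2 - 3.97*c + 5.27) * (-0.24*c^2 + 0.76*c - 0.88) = -0.1968*c^5 + 0.7096*c^4 - 0.0423999999999999*c^3 - 3.9652*c^2 + 7.4988*c - 4.6376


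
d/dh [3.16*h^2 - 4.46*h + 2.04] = 6.32*h - 4.46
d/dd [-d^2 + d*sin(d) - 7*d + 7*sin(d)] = d*cos(d) - 2*d + sin(d) + 7*cos(d) - 7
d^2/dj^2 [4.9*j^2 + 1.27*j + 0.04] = 9.80000000000000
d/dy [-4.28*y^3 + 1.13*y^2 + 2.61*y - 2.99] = -12.84*y^2 + 2.26*y + 2.61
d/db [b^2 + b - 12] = 2*b + 1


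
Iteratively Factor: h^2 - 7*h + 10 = (h - 2)*(h - 5)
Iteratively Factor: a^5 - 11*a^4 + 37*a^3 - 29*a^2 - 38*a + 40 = (a - 1)*(a^4 - 10*a^3 + 27*a^2 - 2*a - 40) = (a - 2)*(a - 1)*(a^3 - 8*a^2 + 11*a + 20) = (a - 2)*(a - 1)*(a + 1)*(a^2 - 9*a + 20) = (a - 5)*(a - 2)*(a - 1)*(a + 1)*(a - 4)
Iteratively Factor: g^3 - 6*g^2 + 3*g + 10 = (g - 5)*(g^2 - g - 2) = (g - 5)*(g - 2)*(g + 1)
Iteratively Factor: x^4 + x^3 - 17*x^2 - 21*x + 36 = (x - 1)*(x^3 + 2*x^2 - 15*x - 36) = (x - 4)*(x - 1)*(x^2 + 6*x + 9) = (x - 4)*(x - 1)*(x + 3)*(x + 3)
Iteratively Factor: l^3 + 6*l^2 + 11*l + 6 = (l + 3)*(l^2 + 3*l + 2) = (l + 1)*(l + 3)*(l + 2)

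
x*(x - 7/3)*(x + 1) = x^3 - 4*x^2/3 - 7*x/3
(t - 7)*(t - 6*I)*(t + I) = t^3 - 7*t^2 - 5*I*t^2 + 6*t + 35*I*t - 42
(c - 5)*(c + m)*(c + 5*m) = c^3 + 6*c^2*m - 5*c^2 + 5*c*m^2 - 30*c*m - 25*m^2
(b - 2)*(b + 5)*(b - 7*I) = b^3 + 3*b^2 - 7*I*b^2 - 10*b - 21*I*b + 70*I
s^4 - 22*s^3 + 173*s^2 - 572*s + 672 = (s - 8)*(s - 7)*(s - 4)*(s - 3)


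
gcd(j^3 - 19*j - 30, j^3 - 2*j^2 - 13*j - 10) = j^2 - 3*j - 10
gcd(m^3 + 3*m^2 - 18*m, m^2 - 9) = m - 3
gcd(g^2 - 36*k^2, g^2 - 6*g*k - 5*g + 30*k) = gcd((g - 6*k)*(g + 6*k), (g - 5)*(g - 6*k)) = g - 6*k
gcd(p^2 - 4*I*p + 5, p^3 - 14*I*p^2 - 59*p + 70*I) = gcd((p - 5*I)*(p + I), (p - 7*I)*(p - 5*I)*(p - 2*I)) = p - 5*I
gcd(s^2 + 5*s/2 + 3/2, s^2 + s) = s + 1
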